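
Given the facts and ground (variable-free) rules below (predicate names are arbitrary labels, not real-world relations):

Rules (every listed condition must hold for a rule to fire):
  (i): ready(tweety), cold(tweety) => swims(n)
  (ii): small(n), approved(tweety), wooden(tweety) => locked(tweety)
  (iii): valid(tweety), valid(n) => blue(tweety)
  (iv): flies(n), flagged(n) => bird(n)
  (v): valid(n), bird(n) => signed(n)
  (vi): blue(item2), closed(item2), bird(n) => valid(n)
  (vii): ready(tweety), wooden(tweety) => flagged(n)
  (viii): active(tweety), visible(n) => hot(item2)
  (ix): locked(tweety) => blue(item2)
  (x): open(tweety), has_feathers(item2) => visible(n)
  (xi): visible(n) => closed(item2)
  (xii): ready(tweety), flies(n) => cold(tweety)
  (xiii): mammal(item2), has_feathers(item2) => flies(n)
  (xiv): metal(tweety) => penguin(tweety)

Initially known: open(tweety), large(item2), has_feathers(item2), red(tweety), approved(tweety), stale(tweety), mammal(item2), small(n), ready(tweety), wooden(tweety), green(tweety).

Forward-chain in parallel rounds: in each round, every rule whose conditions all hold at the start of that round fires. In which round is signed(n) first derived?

Round 1 fires (ii), (vii), (x), (xiii), giving locked(tweety), flagged(n), visible(n), flies(n).
Round 2 fires (iv), (ix), (xi), (xii), giving bird(n), blue(item2), closed(item2), cold(tweety).
Round 3 fires (i), (vi), giving swims(n), valid(n).
Round 4 fires (v), giving signed(n).
signed(n) first appears in round 4.

4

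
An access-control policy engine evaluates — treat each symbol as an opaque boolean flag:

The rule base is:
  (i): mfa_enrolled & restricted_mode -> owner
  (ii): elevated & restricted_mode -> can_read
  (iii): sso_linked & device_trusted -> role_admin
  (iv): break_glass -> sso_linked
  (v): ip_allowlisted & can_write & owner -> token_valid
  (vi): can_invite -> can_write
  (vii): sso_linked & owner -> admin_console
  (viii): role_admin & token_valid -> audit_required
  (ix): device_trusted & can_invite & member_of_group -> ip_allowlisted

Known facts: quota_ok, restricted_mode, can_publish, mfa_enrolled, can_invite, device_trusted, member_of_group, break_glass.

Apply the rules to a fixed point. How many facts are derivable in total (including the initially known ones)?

16

Round 1 fires (i), (iv), (vi), (ix), giving owner, sso_linked, can_write, ip_allowlisted.
Round 2 fires (iii), (v), (vii), giving role_admin, token_valid, admin_console.
Round 3 fires (viii), giving audit_required.
Closure: {admin_console, audit_required, break_glass, can_invite, can_publish, can_write, device_trusted, ip_allowlisted, member_of_group, mfa_enrolled, owner, quota_ok, restricted_mode, role_admin, sso_linked, token_valid} — 16 facts.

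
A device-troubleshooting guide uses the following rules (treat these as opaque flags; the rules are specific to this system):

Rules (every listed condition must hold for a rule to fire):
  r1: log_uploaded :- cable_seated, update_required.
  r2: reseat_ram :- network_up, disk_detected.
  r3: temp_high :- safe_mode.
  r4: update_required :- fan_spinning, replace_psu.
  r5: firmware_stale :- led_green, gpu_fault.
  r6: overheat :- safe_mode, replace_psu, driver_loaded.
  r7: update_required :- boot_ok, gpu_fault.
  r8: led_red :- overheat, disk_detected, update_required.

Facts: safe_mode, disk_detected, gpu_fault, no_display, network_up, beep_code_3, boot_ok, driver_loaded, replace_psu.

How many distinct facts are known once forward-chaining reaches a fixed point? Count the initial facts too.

14

Round 1 — r2, r3, r6, r7, derive reseat_ram, temp_high, overheat, update_required.
Round 2 — r8, derive led_red.
Closure: {beep_code_3, boot_ok, disk_detected, driver_loaded, gpu_fault, led_red, network_up, no_display, overheat, replace_psu, reseat_ram, safe_mode, temp_high, update_required} — 14 facts.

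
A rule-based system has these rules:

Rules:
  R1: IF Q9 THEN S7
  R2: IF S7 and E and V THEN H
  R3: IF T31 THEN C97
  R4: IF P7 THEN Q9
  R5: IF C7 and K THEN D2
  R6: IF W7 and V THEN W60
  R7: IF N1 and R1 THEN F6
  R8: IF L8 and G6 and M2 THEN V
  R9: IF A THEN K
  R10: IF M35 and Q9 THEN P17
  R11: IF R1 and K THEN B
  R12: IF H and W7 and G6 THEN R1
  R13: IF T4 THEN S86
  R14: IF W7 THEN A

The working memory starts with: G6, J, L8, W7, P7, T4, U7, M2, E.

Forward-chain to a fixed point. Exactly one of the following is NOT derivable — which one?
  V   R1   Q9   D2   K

Round 1: R4 [IF P7 THEN Q9]; R8 [IF L8 and G6 and M2 THEN V]; R13 [IF T4 THEN S86]; R14 [IF W7 THEN A]. New: Q9, V, S86, A.
Round 2: R1 [IF Q9 THEN S7]; R6 [IF W7 and V THEN W60]; R9 [IF A THEN K]. New: S7, W60, K.
Round 3: R2 [IF S7 and E and V THEN H]. New: H.
Round 4: R12 [IF H and W7 and G6 THEN R1]. New: R1.
Round 5: R11 [IF R1 and K THEN B]. New: B.
Derived: Q9 (round 1), R1 (round 4), V (round 1), K (round 2). D2 never appears in any round.

D2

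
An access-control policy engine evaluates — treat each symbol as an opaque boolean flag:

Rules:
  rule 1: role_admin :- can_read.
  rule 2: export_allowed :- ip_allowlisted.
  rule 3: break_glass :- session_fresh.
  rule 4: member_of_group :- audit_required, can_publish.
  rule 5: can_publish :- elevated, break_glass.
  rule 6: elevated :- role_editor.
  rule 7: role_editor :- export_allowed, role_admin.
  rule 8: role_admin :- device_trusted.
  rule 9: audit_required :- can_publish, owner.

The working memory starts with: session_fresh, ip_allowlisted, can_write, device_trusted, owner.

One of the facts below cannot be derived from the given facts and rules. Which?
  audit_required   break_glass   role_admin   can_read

[1] rule 2 [export_allowed :- ip_allowlisted.]; rule 3 [break_glass :- session_fresh.]; rule 8 [role_admin :- device_trusted.]. ⇒ new: export_allowed, break_glass, role_admin.
[2] rule 7 [role_editor :- export_allowed, role_admin.]. ⇒ new: role_editor.
[3] rule 6 [elevated :- role_editor.]. ⇒ new: elevated.
[4] rule 5 [can_publish :- elevated, break_glass.]. ⇒ new: can_publish.
[5] rule 9 [audit_required :- can_publish, owner.]. ⇒ new: audit_required.
[6] rule 4 [member_of_group :- audit_required, can_publish.]. ⇒ new: member_of_group.
Derived: break_glass (round 1), role_admin (round 1), audit_required (round 5). can_read never appears in any round.

can_read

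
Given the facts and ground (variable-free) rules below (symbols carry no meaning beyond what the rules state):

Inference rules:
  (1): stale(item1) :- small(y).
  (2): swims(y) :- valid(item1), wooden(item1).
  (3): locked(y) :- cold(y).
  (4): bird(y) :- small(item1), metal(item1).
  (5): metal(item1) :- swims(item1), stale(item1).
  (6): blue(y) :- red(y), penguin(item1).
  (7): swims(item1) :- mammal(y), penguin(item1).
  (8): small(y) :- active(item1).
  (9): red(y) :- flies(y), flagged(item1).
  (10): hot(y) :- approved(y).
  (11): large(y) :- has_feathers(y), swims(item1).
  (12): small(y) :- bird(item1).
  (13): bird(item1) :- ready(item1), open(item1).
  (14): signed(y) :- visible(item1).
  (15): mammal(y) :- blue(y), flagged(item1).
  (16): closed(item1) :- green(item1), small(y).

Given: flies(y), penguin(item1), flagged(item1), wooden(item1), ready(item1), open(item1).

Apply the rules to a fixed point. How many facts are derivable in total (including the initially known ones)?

Round 1 — (9), (13), derive red(y), bird(item1).
Round 2 — (6), (12), derive blue(y), small(y).
Round 3 — (1), (15), derive stale(item1), mammal(y).
Round 4 — (7), derive swims(item1).
Round 5 — (5), derive metal(item1).
Closure: {bird(item1), blue(y), flagged(item1), flies(y), mammal(y), metal(item1), open(item1), penguin(item1), ready(item1), red(y), small(y), stale(item1), swims(item1), wooden(item1)} — 14 facts.

14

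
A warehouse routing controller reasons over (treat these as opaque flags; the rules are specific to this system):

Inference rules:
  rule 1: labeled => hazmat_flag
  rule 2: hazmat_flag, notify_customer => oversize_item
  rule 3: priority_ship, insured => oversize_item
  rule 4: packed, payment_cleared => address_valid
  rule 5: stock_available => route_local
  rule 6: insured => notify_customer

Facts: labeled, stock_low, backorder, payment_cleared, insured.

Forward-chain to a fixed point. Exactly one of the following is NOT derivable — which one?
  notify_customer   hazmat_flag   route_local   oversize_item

route_local

[1] rule 1 [labeled => hazmat_flag]; rule 6 [insured => notify_customer]. ⇒ new: hazmat_flag, notify_customer.
[2] rule 2 [hazmat_flag, notify_customer => oversize_item]. ⇒ new: oversize_item.
Derived: hazmat_flag (round 1), oversize_item (round 2), notify_customer (round 1). route_local never appears in any round.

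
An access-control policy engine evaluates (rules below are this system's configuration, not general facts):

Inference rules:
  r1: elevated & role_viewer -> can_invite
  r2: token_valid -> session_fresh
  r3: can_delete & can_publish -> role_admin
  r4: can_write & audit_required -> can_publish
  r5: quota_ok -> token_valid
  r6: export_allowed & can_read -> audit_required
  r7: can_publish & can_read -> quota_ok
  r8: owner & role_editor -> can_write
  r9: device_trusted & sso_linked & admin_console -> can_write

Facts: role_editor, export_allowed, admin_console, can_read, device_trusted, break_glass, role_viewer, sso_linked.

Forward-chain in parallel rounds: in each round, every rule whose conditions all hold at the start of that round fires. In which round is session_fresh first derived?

5

Round 1: r6 [export_allowed & can_read -> audit_required]; r9 [device_trusted & sso_linked & admin_console -> can_write]. Adds audit_required, can_write.
Round 2: r4 [can_write & audit_required -> can_publish]. Adds can_publish.
Round 3: r7 [can_publish & can_read -> quota_ok]. Adds quota_ok.
Round 4: r5 [quota_ok -> token_valid]. Adds token_valid.
Round 5: r2 [token_valid -> session_fresh]. Adds session_fresh.
session_fresh first appears in round 5.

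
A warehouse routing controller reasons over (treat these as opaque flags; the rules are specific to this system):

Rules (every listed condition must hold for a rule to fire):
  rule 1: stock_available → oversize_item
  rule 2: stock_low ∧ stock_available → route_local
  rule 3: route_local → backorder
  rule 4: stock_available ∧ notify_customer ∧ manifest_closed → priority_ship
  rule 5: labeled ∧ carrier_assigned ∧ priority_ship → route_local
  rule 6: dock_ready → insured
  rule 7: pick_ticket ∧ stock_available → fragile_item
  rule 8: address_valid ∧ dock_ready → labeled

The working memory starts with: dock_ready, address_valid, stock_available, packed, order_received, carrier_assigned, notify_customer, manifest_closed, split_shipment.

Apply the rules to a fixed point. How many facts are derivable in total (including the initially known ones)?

Round 1 fires rule 1, rule 4, rule 6, rule 8, giving oversize_item, priority_ship, insured, labeled.
Round 2 fires rule 5, giving route_local.
Round 3 fires rule 3, giving backorder.
Closure: {address_valid, backorder, carrier_assigned, dock_ready, insured, labeled, manifest_closed, notify_customer, order_received, oversize_item, packed, priority_ship, route_local, split_shipment, stock_available} — 15 facts.

15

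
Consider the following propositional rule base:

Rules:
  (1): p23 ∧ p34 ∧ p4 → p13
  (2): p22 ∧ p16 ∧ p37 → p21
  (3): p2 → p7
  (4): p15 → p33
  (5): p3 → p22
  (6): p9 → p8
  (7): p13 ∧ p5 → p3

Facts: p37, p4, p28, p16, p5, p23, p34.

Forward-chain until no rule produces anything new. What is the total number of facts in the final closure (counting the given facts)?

11

Round 1 fires (1), giving p13.
Round 2 fires (7), giving p3.
Round 3 fires (5), giving p22.
Round 4 fires (2), giving p21.
Closure: {p13, p16, p21, p22, p23, p28, p3, p34, p37, p4, p5} — 11 facts.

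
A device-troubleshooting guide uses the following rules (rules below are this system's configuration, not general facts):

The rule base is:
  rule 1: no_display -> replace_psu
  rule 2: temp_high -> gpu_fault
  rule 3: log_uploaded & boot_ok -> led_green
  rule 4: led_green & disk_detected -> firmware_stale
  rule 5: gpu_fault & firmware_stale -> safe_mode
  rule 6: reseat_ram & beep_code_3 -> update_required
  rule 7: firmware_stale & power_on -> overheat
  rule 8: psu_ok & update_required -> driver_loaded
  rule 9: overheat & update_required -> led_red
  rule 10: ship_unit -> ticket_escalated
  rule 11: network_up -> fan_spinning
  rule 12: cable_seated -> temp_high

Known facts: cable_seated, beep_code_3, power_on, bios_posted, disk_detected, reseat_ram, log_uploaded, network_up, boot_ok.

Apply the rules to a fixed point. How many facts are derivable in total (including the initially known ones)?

18

Round 1: rule 3 [log_uploaded & boot_ok -> led_green]; rule 6 [reseat_ram & beep_code_3 -> update_required]; rule 11 [network_up -> fan_spinning]; rule 12 [cable_seated -> temp_high]. New: led_green, update_required, fan_spinning, temp_high.
Round 2: rule 2 [temp_high -> gpu_fault]; rule 4 [led_green & disk_detected -> firmware_stale]. New: gpu_fault, firmware_stale.
Round 3: rule 5 [gpu_fault & firmware_stale -> safe_mode]; rule 7 [firmware_stale & power_on -> overheat]. New: safe_mode, overheat.
Round 4: rule 9 [overheat & update_required -> led_red]. New: led_red.
Closure: {beep_code_3, bios_posted, boot_ok, cable_seated, disk_detected, fan_spinning, firmware_stale, gpu_fault, led_green, led_red, log_uploaded, network_up, overheat, power_on, reseat_ram, safe_mode, temp_high, update_required} — 18 facts.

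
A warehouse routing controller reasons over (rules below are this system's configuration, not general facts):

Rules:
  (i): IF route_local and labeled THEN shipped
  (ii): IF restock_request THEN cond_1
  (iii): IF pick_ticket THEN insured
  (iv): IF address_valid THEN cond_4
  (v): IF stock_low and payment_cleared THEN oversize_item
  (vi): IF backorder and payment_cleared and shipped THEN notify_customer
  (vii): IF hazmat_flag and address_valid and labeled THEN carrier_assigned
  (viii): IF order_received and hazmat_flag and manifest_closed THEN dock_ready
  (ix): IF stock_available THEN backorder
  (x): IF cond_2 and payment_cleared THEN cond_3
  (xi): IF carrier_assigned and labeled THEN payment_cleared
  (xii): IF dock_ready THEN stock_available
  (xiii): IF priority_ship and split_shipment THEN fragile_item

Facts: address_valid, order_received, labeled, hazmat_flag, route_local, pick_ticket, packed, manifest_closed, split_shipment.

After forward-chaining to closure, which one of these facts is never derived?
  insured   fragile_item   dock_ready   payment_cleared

fragile_item

Round 1: (i) [IF route_local and labeled THEN shipped]; (iii) [IF pick_ticket THEN insured]; (iv) [IF address_valid THEN cond_4]; (vii) [IF hazmat_flag and address_valid and labeled THEN carrier_assigned]; (viii) [IF order_received and hazmat_flag and manifest_closed THEN dock_ready]. Adds shipped, insured, cond_4, carrier_assigned, dock_ready.
Round 2: (xi) [IF carrier_assigned and labeled THEN payment_cleared]; (xii) [IF dock_ready THEN stock_available]. Adds payment_cleared, stock_available.
Round 3: (ix) [IF stock_available THEN backorder]. Adds backorder.
Round 4: (vi) [IF backorder and payment_cleared and shipped THEN notify_customer]. Adds notify_customer.
Derived: payment_cleared (round 2), dock_ready (round 1), insured (round 1). fragile_item never appears in any round.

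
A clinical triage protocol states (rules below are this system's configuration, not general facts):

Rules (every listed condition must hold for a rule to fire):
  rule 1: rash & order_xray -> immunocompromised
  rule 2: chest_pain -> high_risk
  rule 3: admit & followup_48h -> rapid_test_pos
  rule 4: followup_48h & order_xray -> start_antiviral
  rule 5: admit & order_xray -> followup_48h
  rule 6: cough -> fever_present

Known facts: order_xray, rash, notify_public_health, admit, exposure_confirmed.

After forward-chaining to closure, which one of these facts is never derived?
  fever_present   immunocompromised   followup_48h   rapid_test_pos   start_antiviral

fever_present

Round 1 — rule 1, rule 5, derive immunocompromised, followup_48h.
Round 2 — rule 3, rule 4, derive rapid_test_pos, start_antiviral.
Derived: followup_48h (round 1), rapid_test_pos (round 2), start_antiviral (round 2), immunocompromised (round 1). fever_present never appears in any round.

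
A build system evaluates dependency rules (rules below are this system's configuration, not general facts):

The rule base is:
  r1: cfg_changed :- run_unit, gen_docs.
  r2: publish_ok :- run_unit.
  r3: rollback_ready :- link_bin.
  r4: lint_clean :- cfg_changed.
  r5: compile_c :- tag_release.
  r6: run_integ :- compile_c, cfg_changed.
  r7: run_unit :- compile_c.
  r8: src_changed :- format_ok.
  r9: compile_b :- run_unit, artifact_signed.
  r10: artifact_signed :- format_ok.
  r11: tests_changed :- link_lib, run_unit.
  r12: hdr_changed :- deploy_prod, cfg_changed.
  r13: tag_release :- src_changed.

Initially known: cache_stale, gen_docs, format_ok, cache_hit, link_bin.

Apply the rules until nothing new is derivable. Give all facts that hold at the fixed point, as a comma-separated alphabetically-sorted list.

[1] r3 [rollback_ready :- link_bin.]; r8 [src_changed :- format_ok.]; r10 [artifact_signed :- format_ok.]. ⇒ new: rollback_ready, src_changed, artifact_signed.
[2] r13 [tag_release :- src_changed.]. ⇒ new: tag_release.
[3] r5 [compile_c :- tag_release.]. ⇒ new: compile_c.
[4] r7 [run_unit :- compile_c.]. ⇒ new: run_unit.
[5] r1 [cfg_changed :- run_unit, gen_docs.]; r2 [publish_ok :- run_unit.]; r9 [compile_b :- run_unit, artifact_signed.]. ⇒ new: cfg_changed, publish_ok, compile_b.
[6] r4 [lint_clean :- cfg_changed.]; r6 [run_integ :- compile_c, cfg_changed.]. ⇒ new: lint_clean, run_integ.

artifact_signed, cache_hit, cache_stale, cfg_changed, compile_b, compile_c, format_ok, gen_docs, link_bin, lint_clean, publish_ok, rollback_ready, run_integ, run_unit, src_changed, tag_release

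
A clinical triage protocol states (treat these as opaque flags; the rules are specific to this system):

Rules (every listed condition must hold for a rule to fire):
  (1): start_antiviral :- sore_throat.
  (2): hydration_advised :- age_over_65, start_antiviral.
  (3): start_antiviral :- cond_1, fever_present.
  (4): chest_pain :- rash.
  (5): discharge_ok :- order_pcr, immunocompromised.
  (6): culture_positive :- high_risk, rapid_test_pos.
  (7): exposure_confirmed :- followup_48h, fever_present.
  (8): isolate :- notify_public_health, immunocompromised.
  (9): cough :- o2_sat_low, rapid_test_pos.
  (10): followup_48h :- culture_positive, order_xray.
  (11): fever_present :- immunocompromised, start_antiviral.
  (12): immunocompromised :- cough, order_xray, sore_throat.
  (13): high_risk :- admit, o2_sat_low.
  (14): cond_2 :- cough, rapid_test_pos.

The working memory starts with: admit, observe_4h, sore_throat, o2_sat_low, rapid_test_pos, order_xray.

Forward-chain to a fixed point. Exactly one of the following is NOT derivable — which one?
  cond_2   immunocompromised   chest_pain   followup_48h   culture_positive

chest_pain

Round 1: (1) [start_antiviral :- sore_throat.]; (9) [cough :- o2_sat_low, rapid_test_pos.]; (13) [high_risk :- admit, o2_sat_low.]. New: start_antiviral, cough, high_risk.
Round 2: (6) [culture_positive :- high_risk, rapid_test_pos.]; (12) [immunocompromised :- cough, order_xray, sore_throat.]; (14) [cond_2 :- cough, rapid_test_pos.]. New: culture_positive, immunocompromised, cond_2.
Round 3: (10) [followup_48h :- culture_positive, order_xray.]; (11) [fever_present :- immunocompromised, start_antiviral.]. New: followup_48h, fever_present.
Round 4: (7) [exposure_confirmed :- followup_48h, fever_present.]. New: exposure_confirmed.
Derived: followup_48h (round 3), immunocompromised (round 2), cond_2 (round 2), culture_positive (round 2). chest_pain never appears in any round.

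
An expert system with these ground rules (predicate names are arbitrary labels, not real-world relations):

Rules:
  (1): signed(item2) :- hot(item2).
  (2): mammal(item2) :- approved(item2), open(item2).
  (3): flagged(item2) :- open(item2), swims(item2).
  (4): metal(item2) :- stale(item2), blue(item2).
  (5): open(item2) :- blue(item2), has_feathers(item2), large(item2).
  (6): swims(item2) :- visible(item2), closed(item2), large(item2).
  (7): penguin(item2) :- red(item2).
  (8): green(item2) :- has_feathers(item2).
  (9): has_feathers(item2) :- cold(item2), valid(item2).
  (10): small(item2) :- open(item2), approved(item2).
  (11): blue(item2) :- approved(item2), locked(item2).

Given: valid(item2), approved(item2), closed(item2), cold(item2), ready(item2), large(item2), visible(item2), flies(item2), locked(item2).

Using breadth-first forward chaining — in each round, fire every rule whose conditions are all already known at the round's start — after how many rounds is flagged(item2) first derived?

Round 1: (6) [swims(item2) :- visible(item2), closed(item2), large(item2).]; (9) [has_feathers(item2) :- cold(item2), valid(item2).]; (11) [blue(item2) :- approved(item2), locked(item2).]. New: swims(item2), has_feathers(item2), blue(item2).
Round 2: (5) [open(item2) :- blue(item2), has_feathers(item2), large(item2).]; (8) [green(item2) :- has_feathers(item2).]. New: open(item2), green(item2).
Round 3: (2) [mammal(item2) :- approved(item2), open(item2).]; (3) [flagged(item2) :- open(item2), swims(item2).]; (10) [small(item2) :- open(item2), approved(item2).]. New: mammal(item2), flagged(item2), small(item2).
flagged(item2) first appears in round 3.

3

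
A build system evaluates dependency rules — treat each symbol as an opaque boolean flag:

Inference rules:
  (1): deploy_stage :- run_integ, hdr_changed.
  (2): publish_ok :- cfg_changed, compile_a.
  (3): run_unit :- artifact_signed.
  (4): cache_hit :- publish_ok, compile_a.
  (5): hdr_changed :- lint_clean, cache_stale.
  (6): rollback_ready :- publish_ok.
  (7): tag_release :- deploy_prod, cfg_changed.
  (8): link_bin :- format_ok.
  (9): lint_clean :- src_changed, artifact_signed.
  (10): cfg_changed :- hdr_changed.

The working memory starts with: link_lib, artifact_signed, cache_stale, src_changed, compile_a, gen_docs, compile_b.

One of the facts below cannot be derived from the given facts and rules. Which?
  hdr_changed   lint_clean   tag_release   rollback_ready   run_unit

Round 1 — (3), (9), derive run_unit, lint_clean.
Round 2 — (5), derive hdr_changed.
Round 3 — (10), derive cfg_changed.
Round 4 — (2), derive publish_ok.
Round 5 — (4), (6), derive cache_hit, rollback_ready.
Derived: run_unit (round 1), rollback_ready (round 5), lint_clean (round 1), hdr_changed (round 2). tag_release never appears in any round.

tag_release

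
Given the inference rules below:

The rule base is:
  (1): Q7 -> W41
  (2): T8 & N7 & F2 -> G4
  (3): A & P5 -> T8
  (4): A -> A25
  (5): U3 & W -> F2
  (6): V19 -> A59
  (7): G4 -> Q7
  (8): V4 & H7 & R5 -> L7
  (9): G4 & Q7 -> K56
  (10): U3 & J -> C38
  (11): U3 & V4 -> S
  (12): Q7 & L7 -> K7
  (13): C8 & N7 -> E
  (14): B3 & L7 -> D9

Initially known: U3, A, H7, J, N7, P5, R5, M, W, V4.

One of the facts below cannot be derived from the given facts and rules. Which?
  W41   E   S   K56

E

[1] (3) [A & P5 -> T8]; (4) [A -> A25]; (5) [U3 & W -> F2]; (8) [V4 & H7 & R5 -> L7]; (10) [U3 & J -> C38]; (11) [U3 & V4 -> S]. ⇒ new: T8, A25, F2, L7, C38, S.
[2] (2) [T8 & N7 & F2 -> G4]. ⇒ new: G4.
[3] (7) [G4 -> Q7]. ⇒ new: Q7.
[4] (1) [Q7 -> W41]; (9) [G4 & Q7 -> K56]; (12) [Q7 & L7 -> K7]. ⇒ new: W41, K56, K7.
Derived: W41 (round 4), S (round 1), K56 (round 4). E never appears in any round.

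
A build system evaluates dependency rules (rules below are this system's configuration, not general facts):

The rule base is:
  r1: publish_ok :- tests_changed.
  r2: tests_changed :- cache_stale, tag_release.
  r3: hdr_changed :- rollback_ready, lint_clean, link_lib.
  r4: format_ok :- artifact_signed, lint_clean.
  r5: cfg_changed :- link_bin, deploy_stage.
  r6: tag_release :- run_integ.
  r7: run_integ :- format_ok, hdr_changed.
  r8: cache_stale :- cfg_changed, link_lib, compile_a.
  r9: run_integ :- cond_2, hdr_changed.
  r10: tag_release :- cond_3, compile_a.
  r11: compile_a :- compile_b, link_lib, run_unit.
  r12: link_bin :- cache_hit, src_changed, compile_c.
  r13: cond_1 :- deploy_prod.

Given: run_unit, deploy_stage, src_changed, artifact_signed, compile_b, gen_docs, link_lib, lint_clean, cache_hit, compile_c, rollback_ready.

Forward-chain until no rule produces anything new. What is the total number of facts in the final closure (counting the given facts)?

Round 1: r3 [hdr_changed :- rollback_ready, lint_clean, link_lib.]; r4 [format_ok :- artifact_signed, lint_clean.]; r11 [compile_a :- compile_b, link_lib, run_unit.]; r12 [link_bin :- cache_hit, src_changed, compile_c.]. Adds hdr_changed, format_ok, compile_a, link_bin.
Round 2: r5 [cfg_changed :- link_bin, deploy_stage.]; r7 [run_integ :- format_ok, hdr_changed.]. Adds cfg_changed, run_integ.
Round 3: r6 [tag_release :- run_integ.]; r8 [cache_stale :- cfg_changed, link_lib, compile_a.]. Adds tag_release, cache_stale.
Round 4: r2 [tests_changed :- cache_stale, tag_release.]. Adds tests_changed.
Round 5: r1 [publish_ok :- tests_changed.]. Adds publish_ok.
Closure: {artifact_signed, cache_hit, cache_stale, cfg_changed, compile_a, compile_b, compile_c, deploy_stage, format_ok, gen_docs, hdr_changed, link_bin, link_lib, lint_clean, publish_ok, rollback_ready, run_integ, run_unit, src_changed, tag_release, tests_changed} — 21 facts.

21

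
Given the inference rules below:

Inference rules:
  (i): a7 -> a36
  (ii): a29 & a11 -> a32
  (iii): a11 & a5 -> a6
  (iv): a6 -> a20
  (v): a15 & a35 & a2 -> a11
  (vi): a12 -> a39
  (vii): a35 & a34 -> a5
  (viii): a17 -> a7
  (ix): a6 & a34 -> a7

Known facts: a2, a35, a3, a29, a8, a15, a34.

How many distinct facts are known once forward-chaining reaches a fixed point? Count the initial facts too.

Round 1 — (v), (vii), derive a11, a5.
Round 2 — (ii), (iii), derive a32, a6.
Round 3 — (iv), (ix), derive a20, a7.
Round 4 — (i), derive a36.
Closure: {a11, a15, a2, a20, a29, a3, a32, a34, a35, a36, a5, a6, a7, a8} — 14 facts.

14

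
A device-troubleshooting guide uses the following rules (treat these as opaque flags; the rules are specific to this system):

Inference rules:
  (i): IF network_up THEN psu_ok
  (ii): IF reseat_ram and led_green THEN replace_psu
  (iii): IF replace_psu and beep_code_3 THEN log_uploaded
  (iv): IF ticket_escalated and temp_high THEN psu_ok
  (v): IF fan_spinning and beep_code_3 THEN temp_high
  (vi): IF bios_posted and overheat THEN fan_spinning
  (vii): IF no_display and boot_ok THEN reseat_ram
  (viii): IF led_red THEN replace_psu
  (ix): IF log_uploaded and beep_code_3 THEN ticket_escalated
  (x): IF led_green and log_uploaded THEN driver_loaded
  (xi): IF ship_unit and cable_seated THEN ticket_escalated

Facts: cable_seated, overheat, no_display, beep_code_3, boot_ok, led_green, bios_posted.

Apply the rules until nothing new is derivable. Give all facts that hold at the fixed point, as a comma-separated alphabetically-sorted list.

Round 1 — (vi), (vii), derive fan_spinning, reseat_ram.
Round 2 — (ii), (v), derive replace_psu, temp_high.
Round 3 — (iii), derive log_uploaded.
Round 4 — (ix), (x), derive ticket_escalated, driver_loaded.
Round 5 — (iv), derive psu_ok.

beep_code_3, bios_posted, boot_ok, cable_seated, driver_loaded, fan_spinning, led_green, log_uploaded, no_display, overheat, psu_ok, replace_psu, reseat_ram, temp_high, ticket_escalated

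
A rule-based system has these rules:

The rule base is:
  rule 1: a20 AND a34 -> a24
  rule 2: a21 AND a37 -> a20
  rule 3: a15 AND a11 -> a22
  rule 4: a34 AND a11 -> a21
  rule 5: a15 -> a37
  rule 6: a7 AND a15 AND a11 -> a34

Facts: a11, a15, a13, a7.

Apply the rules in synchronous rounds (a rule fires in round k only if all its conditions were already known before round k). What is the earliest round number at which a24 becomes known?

4

Round 1 — rule 3, rule 5, rule 6, derive a22, a37, a34.
Round 2 — rule 4, derive a21.
Round 3 — rule 2, derive a20.
Round 4 — rule 1, derive a24.
a24 first appears in round 4.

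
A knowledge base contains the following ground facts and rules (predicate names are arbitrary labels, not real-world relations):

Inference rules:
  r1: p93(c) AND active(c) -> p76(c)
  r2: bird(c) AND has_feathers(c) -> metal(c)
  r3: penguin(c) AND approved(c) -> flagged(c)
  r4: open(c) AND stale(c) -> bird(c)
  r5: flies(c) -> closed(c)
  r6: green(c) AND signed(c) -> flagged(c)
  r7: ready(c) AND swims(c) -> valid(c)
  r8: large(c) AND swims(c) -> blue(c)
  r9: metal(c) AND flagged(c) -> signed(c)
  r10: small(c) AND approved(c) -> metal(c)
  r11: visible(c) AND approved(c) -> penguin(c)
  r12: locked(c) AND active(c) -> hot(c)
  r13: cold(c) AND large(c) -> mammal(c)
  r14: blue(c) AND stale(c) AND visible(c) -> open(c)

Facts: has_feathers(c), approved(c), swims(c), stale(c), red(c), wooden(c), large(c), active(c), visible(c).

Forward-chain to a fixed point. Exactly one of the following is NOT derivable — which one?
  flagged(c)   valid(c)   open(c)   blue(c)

Round 1: r8 [large(c) AND swims(c) -> blue(c)]; r11 [visible(c) AND approved(c) -> penguin(c)]. Adds blue(c), penguin(c).
Round 2: r3 [penguin(c) AND approved(c) -> flagged(c)]; r14 [blue(c) AND stale(c) AND visible(c) -> open(c)]. Adds flagged(c), open(c).
Round 3: r4 [open(c) AND stale(c) -> bird(c)]. Adds bird(c).
Round 4: r2 [bird(c) AND has_feathers(c) -> metal(c)]. Adds metal(c).
Round 5: r9 [metal(c) AND flagged(c) -> signed(c)]. Adds signed(c).
Derived: flagged(c) (round 2), blue(c) (round 1), open(c) (round 2). valid(c) never appears in any round.

valid(c)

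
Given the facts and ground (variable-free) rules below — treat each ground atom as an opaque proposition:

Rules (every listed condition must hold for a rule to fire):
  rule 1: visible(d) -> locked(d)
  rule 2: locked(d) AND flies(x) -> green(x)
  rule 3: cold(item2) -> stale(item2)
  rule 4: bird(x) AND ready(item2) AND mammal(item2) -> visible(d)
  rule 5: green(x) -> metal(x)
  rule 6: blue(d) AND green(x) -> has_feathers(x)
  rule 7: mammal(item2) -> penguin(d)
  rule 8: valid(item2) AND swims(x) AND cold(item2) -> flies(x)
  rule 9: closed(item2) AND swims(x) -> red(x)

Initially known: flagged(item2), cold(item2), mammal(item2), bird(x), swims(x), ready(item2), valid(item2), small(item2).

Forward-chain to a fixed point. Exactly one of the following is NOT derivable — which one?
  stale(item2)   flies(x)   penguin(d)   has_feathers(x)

has_feathers(x)

[1] rule 3 [cold(item2) -> stale(item2)]; rule 4 [bird(x) AND ready(item2) AND mammal(item2) -> visible(d)]; rule 7 [mammal(item2) -> penguin(d)]; rule 8 [valid(item2) AND swims(x) AND cold(item2) -> flies(x)]. ⇒ new: stale(item2), visible(d), penguin(d), flies(x).
[2] rule 1 [visible(d) -> locked(d)]. ⇒ new: locked(d).
[3] rule 2 [locked(d) AND flies(x) -> green(x)]. ⇒ new: green(x).
[4] rule 5 [green(x) -> metal(x)]. ⇒ new: metal(x).
Derived: penguin(d) (round 1), flies(x) (round 1), stale(item2) (round 1). has_feathers(x) never appears in any round.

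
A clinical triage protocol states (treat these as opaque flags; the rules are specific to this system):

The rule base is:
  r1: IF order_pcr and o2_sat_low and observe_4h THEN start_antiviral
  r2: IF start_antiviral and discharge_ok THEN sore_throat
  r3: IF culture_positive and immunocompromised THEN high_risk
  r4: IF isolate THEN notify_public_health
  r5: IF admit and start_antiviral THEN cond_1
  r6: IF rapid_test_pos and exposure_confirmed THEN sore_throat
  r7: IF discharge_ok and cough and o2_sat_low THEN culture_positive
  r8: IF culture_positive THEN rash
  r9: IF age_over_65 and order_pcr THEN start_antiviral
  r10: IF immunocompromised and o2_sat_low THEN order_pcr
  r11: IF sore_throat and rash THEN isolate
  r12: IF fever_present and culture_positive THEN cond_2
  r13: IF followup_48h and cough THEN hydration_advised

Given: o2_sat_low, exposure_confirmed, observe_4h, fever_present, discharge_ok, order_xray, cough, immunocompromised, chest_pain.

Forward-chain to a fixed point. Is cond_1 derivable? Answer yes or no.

Round 1: r7 [IF discharge_ok and cough and o2_sat_low THEN culture_positive]; r10 [IF immunocompromised and o2_sat_low THEN order_pcr]. New: culture_positive, order_pcr.
Round 2: r1 [IF order_pcr and o2_sat_low and observe_4h THEN start_antiviral]; r3 [IF culture_positive and immunocompromised THEN high_risk]; r8 [IF culture_positive THEN rash]; r12 [IF fever_present and culture_positive THEN cond_2]. New: start_antiviral, high_risk, rash, cond_2.
Round 3: r2 [IF start_antiviral and discharge_ok THEN sore_throat]. New: sore_throat.
Round 4: r11 [IF sore_throat and rash THEN isolate]. New: isolate.
Round 5: r4 [IF isolate THEN notify_public_health]. New: notify_public_health.
Fixed point reached. cond_1 is concluded only by r5; r5 needs admit (never derived).

no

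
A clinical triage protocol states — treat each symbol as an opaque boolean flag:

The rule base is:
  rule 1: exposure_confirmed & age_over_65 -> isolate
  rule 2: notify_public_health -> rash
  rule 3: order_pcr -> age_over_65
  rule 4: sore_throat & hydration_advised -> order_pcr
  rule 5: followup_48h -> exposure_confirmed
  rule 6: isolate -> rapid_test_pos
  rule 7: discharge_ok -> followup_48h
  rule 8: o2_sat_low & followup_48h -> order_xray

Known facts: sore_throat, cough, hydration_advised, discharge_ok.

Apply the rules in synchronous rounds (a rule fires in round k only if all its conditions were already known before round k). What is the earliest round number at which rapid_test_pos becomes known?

4

[1] rule 4 [sore_throat & hydration_advised -> order_pcr]; rule 7 [discharge_ok -> followup_48h]. ⇒ new: order_pcr, followup_48h.
[2] rule 3 [order_pcr -> age_over_65]; rule 5 [followup_48h -> exposure_confirmed]. ⇒ new: age_over_65, exposure_confirmed.
[3] rule 1 [exposure_confirmed & age_over_65 -> isolate]. ⇒ new: isolate.
[4] rule 6 [isolate -> rapid_test_pos]. ⇒ new: rapid_test_pos.
rapid_test_pos first appears in round 4.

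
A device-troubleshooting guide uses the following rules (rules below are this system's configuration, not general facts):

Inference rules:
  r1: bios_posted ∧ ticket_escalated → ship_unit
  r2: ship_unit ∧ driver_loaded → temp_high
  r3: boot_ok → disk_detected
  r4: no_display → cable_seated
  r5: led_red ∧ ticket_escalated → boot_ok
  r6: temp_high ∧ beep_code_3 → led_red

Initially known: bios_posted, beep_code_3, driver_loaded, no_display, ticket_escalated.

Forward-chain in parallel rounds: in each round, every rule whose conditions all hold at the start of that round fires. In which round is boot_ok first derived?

Round 1: r1 [bios_posted ∧ ticket_escalated → ship_unit]; r4 [no_display → cable_seated]. Adds ship_unit, cable_seated.
Round 2: r2 [ship_unit ∧ driver_loaded → temp_high]. Adds temp_high.
Round 3: r6 [temp_high ∧ beep_code_3 → led_red]. Adds led_red.
Round 4: r5 [led_red ∧ ticket_escalated → boot_ok]. Adds boot_ok.
boot_ok first appears in round 4.

4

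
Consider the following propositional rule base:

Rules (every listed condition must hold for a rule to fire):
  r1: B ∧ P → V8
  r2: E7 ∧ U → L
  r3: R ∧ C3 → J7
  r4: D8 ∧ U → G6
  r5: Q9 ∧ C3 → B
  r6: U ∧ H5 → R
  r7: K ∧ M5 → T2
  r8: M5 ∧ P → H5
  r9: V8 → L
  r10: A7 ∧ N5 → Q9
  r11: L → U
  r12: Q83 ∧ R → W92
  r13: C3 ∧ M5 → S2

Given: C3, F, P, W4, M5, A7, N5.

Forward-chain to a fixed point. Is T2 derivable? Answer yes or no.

no

Round 1: r8 [M5 ∧ P → H5]; r10 [A7 ∧ N5 → Q9]; r13 [C3 ∧ M5 → S2]. New: H5, Q9, S2.
Round 2: r5 [Q9 ∧ C3 → B]. New: B.
Round 3: r1 [B ∧ P → V8]. New: V8.
Round 4: r9 [V8 → L]. New: L.
Round 5: r11 [L → U]. New: U.
Round 6: r6 [U ∧ H5 → R]. New: R.
Round 7: r3 [R ∧ C3 → J7]. New: J7.
Fixed point reached. T2 is concluded only by r7; r7 needs K (never derived).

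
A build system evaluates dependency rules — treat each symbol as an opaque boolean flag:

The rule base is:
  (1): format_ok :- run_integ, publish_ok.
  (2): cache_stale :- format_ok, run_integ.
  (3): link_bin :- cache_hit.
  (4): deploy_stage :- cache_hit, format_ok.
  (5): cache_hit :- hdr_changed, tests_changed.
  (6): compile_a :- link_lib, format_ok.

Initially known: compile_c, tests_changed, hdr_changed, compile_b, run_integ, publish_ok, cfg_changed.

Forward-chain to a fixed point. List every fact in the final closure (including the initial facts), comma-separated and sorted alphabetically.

Round 1: (1) [format_ok :- run_integ, publish_ok.]; (5) [cache_hit :- hdr_changed, tests_changed.]. New: format_ok, cache_hit.
Round 2: (2) [cache_stale :- format_ok, run_integ.]; (3) [link_bin :- cache_hit.]; (4) [deploy_stage :- cache_hit, format_ok.]. New: cache_stale, link_bin, deploy_stage.

cache_hit, cache_stale, cfg_changed, compile_b, compile_c, deploy_stage, format_ok, hdr_changed, link_bin, publish_ok, run_integ, tests_changed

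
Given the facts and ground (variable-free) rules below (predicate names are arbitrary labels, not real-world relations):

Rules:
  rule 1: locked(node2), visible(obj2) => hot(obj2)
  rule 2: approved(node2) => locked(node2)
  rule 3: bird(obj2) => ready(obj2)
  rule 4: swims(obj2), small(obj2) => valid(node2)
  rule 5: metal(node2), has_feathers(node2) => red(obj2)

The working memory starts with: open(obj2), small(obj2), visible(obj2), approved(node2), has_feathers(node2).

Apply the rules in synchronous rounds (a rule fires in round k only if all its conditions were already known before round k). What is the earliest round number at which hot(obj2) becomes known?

Round 1: rule 2 [approved(node2) => locked(node2)]. New: locked(node2).
Round 2: rule 1 [locked(node2), visible(obj2) => hot(obj2)]. New: hot(obj2).
hot(obj2) first appears in round 2.

2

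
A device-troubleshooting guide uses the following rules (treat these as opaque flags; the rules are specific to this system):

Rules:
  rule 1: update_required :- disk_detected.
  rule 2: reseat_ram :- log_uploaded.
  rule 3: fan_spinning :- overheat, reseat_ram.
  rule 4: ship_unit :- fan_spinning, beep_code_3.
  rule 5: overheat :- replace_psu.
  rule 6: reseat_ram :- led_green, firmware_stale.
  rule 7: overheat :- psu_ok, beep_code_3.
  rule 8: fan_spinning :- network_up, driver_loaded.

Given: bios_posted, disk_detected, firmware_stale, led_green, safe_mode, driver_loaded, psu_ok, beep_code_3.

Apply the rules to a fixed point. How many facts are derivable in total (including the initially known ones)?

13

Round 1: rule 1 [update_required :- disk_detected.]; rule 6 [reseat_ram :- led_green, firmware_stale.]; rule 7 [overheat :- psu_ok, beep_code_3.]. Adds update_required, reseat_ram, overheat.
Round 2: rule 3 [fan_spinning :- overheat, reseat_ram.]. Adds fan_spinning.
Round 3: rule 4 [ship_unit :- fan_spinning, beep_code_3.]. Adds ship_unit.
Closure: {beep_code_3, bios_posted, disk_detected, driver_loaded, fan_spinning, firmware_stale, led_green, overheat, psu_ok, reseat_ram, safe_mode, ship_unit, update_required} — 13 facts.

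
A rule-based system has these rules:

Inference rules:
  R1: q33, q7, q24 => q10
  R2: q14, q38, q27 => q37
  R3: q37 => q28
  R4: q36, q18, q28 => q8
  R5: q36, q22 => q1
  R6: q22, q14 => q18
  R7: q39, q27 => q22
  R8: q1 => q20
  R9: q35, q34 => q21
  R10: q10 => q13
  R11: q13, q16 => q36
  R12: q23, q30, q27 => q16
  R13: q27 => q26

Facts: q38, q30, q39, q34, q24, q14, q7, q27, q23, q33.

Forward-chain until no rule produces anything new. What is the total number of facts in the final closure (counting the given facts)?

Round 1 fires R1, R2, R7, R12, R13, giving q10, q37, q22, q16, q26.
Round 2 fires R3, R6, R10, giving q28, q18, q13.
Round 3 fires R11, giving q36.
Round 4 fires R4, R5, giving q8, q1.
Round 5 fires R8, giving q20.
Closure: {q1, q10, q13, q14, q16, q18, q20, q22, q23, q24, q26, q27, q28, q30, q33, q34, q36, q37, q38, q39, q7, q8} — 22 facts.

22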